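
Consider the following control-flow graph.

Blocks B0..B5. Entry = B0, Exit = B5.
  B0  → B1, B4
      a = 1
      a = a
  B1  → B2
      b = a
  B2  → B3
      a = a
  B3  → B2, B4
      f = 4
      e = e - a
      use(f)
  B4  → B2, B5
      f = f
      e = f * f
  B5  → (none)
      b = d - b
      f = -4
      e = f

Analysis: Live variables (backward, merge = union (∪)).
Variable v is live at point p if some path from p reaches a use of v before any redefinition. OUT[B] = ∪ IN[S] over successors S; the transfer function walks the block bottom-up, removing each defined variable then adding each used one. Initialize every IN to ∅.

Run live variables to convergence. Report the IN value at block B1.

Converged values:
  B0:   IN={b, d, e, f}   OUT={a, b, d, e, f}
  B1:   IN={a, d, e}   OUT={a, b, d, e}
  B2:   IN={a, b, d, e}   OUT={a, b, d, e}
  B3:   IN={a, b, d, e}   OUT={a, b, d, e, f}
  B4:   IN={a, b, d, f}   OUT={a, b, d, e}
  B5:   IN={b, d}   OUT={}

Merge at B1: OUT[B1] = IN[B2] = {a, b, d, e}
Applying B1's transfer function to that OUT value gives IN[B1] (row B1 above).

Answer: {a, d, e}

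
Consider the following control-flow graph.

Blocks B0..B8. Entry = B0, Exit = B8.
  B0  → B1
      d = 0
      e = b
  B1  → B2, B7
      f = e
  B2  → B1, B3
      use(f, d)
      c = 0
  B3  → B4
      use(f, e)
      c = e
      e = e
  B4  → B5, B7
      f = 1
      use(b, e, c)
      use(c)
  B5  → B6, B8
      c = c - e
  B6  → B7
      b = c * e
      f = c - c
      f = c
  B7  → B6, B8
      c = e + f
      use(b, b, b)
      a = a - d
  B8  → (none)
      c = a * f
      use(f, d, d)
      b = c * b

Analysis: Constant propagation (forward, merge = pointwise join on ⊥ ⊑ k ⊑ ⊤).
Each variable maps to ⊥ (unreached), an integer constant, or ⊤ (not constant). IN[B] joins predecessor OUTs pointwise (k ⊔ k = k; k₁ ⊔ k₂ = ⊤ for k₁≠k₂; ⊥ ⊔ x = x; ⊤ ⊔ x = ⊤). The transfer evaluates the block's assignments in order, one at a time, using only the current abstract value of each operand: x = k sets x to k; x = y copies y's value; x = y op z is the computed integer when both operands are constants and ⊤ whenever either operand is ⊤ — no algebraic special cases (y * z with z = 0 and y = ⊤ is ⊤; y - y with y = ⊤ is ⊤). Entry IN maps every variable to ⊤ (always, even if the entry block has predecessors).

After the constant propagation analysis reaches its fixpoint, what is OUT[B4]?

Answer: {a: ⊤, b: ⊤, c: ⊤, d: 0, e: ⊤, f: 1}

Trace:
Per-block solution:
  B0: | IN=(all ⊤) | OUT={d:0; rest ⊤}
  B1: | IN={d:0; rest ⊤} | OUT={d:0; rest ⊤}
  B2: | IN={d:0; rest ⊤} | OUT={c:0, d:0; rest ⊤}
  B3: | IN={c:0, d:0; rest ⊤} | OUT={d:0; rest ⊤}
  B4: | IN={d:0; rest ⊤} | OUT={d:0, f:1; rest ⊤}
  B5: | IN={d:0, f:1; rest ⊤} | OUT={d:0, f:1; rest ⊤}
  B6: | IN={d:0; rest ⊤} | OUT={d:0; rest ⊤}
  B7: | IN={d:0; rest ⊤} | OUT={d:0; rest ⊤}
  B8: | IN={d:0; rest ⊤} | OUT={d:0; rest ⊤}

Merge at B4: IN[B4] = OUT[B3] = {a: ⊤, b: ⊤, c: ⊤, d: 0, e: ⊤, f: ⊤}
Applying B4's transfer function to that IN value gives OUT[B4] (row B4 above).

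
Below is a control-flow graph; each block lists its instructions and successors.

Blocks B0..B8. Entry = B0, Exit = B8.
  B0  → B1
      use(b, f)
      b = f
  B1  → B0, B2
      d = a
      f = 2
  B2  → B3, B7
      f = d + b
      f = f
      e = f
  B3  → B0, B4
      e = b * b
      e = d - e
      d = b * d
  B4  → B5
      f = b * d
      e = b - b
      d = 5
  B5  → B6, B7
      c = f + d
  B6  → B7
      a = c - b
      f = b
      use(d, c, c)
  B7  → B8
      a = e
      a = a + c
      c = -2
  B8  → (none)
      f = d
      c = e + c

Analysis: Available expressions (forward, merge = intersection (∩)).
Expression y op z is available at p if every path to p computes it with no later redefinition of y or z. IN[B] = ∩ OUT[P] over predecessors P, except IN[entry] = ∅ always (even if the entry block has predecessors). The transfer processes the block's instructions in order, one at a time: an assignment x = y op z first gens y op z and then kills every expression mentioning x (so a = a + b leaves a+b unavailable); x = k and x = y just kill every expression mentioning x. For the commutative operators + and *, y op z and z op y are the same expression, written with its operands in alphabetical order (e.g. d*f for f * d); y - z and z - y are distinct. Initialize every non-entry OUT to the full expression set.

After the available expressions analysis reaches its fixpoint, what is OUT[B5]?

Per-block solution:
  B0:  IN={}  OUT={}
  B1:  IN={}  OUT={}
  B2:  IN={}  OUT={b+d}
  B3:  IN={b+d}  OUT={b*b}
  B4:  IN={b*b}  OUT={b*b, b-b}
  B5:  IN={b*b, b-b}  OUT={b*b, b-b, d+f}
  B6:  IN={b*b, b-b, d+f}  OUT={b*b, b-b, c-b}
  B7:  IN={}  OUT={}
  B8:  IN={}  OUT={}

Merge at B5: IN[B5] = OUT[B4] = {b*b, b-b}
Applying B5's transfer function to that IN value gives OUT[B5] (row B5 above).

Answer: {b*b, b-b, d+f}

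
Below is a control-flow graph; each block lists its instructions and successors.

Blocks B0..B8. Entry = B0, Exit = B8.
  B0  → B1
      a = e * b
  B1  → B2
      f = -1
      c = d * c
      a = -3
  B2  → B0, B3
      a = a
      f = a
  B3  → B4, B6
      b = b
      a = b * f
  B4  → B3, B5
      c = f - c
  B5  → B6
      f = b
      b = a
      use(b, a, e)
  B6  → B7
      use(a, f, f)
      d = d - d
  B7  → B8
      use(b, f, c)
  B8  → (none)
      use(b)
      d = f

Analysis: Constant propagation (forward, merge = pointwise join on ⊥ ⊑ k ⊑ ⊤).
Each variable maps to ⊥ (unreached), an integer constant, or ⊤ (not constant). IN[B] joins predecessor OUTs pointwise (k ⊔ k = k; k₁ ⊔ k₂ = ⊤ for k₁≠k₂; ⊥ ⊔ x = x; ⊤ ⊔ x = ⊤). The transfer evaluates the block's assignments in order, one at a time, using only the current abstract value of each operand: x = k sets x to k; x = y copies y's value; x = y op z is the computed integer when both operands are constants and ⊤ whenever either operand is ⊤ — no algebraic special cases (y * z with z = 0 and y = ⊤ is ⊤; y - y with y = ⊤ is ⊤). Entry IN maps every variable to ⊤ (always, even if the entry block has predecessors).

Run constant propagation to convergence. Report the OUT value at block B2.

Answer: {a: -3, b: ⊤, c: ⊤, d: ⊤, e: ⊤, f: -3}

Derivation:
Converged values:
  B0: | IN=(all ⊤) | OUT=(all ⊤)
  B1: | IN=(all ⊤) | OUT={a:-3, f:-1; rest ⊤}
  B2: | IN={a:-3, f:-1; rest ⊤} | OUT={a:-3, f:-3; rest ⊤}
  B3: | IN={f:-3; rest ⊤} | OUT={f:-3; rest ⊤}
  B4: | IN={f:-3; rest ⊤} | OUT={f:-3; rest ⊤}
  B5: | IN={f:-3; rest ⊤} | OUT=(all ⊤)
  B6: | IN=(all ⊤) | OUT=(all ⊤)
  B7: | IN=(all ⊤) | OUT=(all ⊤)
  B8: | IN=(all ⊤) | OUT=(all ⊤)

Merge at B2: IN[B2] = OUT[B1] = {a: -3, b: ⊤, c: ⊤, d: ⊤, e: ⊤, f: -1}
Applying B2's transfer function to that IN value gives OUT[B2] (row B2 above).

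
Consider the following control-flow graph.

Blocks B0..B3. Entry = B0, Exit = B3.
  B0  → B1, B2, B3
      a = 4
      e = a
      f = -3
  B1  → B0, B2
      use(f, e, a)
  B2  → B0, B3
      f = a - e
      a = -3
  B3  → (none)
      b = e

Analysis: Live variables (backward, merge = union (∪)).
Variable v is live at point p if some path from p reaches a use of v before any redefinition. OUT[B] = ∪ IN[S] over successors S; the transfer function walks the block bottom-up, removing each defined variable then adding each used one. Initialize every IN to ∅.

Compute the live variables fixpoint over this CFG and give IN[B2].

Answer: {a, e}

Derivation:
Fixpoint table:
  B0:   IN={}   OUT={a, e, f}
  B1:   IN={a, e, f}   OUT={a, e}
  B2:   IN={a, e}   OUT={e}
  B3:   IN={e}   OUT={}

Merge at B2: OUT[B2] = IN[B0] ⊔ IN[B3] = {e}
Applying B2's transfer function to that OUT value gives IN[B2] (row B2 above).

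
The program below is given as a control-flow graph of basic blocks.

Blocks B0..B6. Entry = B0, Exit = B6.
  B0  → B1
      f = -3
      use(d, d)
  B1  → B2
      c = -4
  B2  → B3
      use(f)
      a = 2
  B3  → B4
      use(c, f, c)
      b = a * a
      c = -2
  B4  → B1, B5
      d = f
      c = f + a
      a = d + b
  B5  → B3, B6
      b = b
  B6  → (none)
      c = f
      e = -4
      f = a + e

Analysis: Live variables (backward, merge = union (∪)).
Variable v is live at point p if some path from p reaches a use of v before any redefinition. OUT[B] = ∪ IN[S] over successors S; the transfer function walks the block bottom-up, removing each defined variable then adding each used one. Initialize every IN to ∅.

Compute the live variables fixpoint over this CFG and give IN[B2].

Fixpoint table:
  B0: | IN={d} | OUT={f}
  B1: | IN={f} | OUT={c, f}
  B2: | IN={c, f} | OUT={a, c, f}
  B3: | IN={a, c, f} | OUT={a, b, f}
  B4: | IN={a, b, f} | OUT={a, b, c, f}
  B5: | IN={a, b, c, f} | OUT={a, c, f}
  B6: | IN={a, f} | OUT={}

Merge at B2: OUT[B2] = IN[B3] = {a, c, f}
Applying B2's transfer function to that OUT value gives IN[B2] (row B2 above).

Answer: {c, f}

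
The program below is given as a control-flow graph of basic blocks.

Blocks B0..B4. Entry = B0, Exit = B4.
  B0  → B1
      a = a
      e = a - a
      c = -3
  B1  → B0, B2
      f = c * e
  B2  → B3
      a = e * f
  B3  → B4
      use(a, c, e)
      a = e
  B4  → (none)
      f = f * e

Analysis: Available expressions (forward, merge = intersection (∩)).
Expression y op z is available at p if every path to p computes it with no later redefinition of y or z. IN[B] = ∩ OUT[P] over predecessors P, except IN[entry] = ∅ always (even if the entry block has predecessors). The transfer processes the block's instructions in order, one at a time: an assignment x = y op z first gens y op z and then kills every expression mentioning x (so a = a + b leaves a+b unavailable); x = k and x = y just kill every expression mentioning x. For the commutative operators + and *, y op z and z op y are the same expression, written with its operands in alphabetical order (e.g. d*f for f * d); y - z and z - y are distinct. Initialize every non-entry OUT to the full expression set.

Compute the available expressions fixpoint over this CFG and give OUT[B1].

Fixpoint table:
  B0: | IN={} | OUT={a-a}
  B1: | IN={a-a} | OUT={a-a, c*e}
  B2: | IN={a-a, c*e} | OUT={c*e, e*f}
  B3: | IN={c*e, e*f} | OUT={c*e, e*f}
  B4: | IN={c*e, e*f} | OUT={c*e}

Merge at B1: IN[B1] = OUT[B0] = {a-a}
Applying B1's transfer function to that IN value gives OUT[B1] (row B1 above).

Answer: {a-a, c*e}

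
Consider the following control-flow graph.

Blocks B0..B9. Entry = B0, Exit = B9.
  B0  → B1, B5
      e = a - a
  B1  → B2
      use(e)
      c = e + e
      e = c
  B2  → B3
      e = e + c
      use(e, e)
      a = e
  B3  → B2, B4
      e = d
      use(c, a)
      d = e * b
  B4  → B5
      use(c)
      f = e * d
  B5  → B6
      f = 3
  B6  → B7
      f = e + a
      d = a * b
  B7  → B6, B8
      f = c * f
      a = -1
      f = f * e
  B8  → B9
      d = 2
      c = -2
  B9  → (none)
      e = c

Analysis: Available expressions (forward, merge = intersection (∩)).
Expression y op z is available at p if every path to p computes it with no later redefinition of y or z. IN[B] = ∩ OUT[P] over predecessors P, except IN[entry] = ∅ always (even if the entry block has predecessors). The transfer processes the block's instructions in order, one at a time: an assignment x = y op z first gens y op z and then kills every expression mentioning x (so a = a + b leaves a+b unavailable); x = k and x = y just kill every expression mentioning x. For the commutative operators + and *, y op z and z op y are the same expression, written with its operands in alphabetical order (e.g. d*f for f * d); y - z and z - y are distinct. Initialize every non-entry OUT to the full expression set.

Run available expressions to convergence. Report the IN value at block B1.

Answer: {a-a}

Trace:
Converged values:
  B0: | IN={} | OUT={a-a}
  B1: | IN={a-a} | OUT={a-a}
  B2: | IN={} | OUT={}
  B3: | IN={} | OUT={b*e}
  B4: | IN={b*e} | OUT={b*e, d*e}
  B5: | IN={} | OUT={}
  B6: | IN={} | OUT={a*b, a+e}
  B7: | IN={a*b, a+e} | OUT={}
  B8: | IN={} | OUT={}
  B9: | IN={} | OUT={}

Merge at B1: IN[B1] = OUT[B0] = {a-a}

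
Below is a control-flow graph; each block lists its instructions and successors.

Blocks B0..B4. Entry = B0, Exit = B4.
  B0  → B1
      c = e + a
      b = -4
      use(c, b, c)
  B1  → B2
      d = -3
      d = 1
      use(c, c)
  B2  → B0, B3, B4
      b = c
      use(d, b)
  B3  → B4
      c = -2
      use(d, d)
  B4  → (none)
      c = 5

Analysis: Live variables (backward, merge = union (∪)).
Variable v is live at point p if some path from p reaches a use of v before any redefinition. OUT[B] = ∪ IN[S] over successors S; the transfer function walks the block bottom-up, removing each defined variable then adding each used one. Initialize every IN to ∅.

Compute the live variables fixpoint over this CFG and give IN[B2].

Per-block solution:
  B0: | IN={a, e} | OUT={a, c, e}
  B1: | IN={a, c, e} | OUT={a, c, d, e}
  B2: | IN={a, c, d, e} | OUT={a, d, e}
  B3: | IN={d} | OUT={}
  B4: | IN={} | OUT={}

Merge at B2: OUT[B2] = IN[B0] ⊔ IN[B3] ⊔ IN[B4] = {a, d, e}
Applying B2's transfer function to that OUT value gives IN[B2] (row B2 above).

Answer: {a, c, d, e}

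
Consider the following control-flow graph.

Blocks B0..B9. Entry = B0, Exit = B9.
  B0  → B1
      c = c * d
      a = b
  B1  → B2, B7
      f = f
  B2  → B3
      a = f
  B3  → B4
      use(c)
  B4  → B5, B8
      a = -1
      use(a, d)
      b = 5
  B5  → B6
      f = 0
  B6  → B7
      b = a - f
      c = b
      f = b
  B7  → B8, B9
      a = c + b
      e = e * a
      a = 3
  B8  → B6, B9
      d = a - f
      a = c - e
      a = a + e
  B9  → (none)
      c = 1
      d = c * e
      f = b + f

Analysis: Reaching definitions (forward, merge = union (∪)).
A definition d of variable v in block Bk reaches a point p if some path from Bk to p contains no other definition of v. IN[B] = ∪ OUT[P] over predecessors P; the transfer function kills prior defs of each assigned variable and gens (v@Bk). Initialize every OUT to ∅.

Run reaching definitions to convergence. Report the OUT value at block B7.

Answer: {a@B7, b@B6, c@B0, c@B6, d@B8, e@B7, f@B1, f@B6}

Derivation:
Per-block solution:
  B0: | IN={} | OUT={a@B0, c@B0}
  B1: | IN={a@B0, c@B0} | OUT={a@B0, c@B0, f@B1}
  B2: | IN={a@B0, c@B0, f@B1} | OUT={a@B2, c@B0, f@B1}
  B3: | IN={a@B2, c@B0, f@B1} | OUT={a@B2, c@B0, f@B1}
  B4: | IN={a@B2, c@B0, f@B1} | OUT={a@B4, b@B4, c@B0, f@B1}
  B5: | IN={a@B4, b@B4, c@B0, f@B1} | OUT={a@B4, b@B4, c@B0, f@B5}
  B6: | IN={a@B4, a@B8, b@B4, b@B6, c@B0, c@B6, d@B8, e@B7, f@B1, f@B5, f@B6} | OUT={a@B4, a@B8, b@B6, c@B6, d@B8, e@B7, f@B6}
  B7: | IN={a@B0, a@B4, a@B8, b@B6, c@B0, c@B6, d@B8, e@B7, f@B1, f@B6} | OUT={a@B7, b@B6, c@B0, c@B6, d@B8, e@B7, f@B1, f@B6}
  B8: | IN={a@B4, a@B7, b@B4, b@B6, c@B0, c@B6, d@B8, e@B7, f@B1, f@B6} | OUT={a@B8, b@B4, b@B6, c@B0, c@B6, d@B8, e@B7, f@B1, f@B6}
  B9: | IN={a@B7, a@B8, b@B4, b@B6, c@B0, c@B6, d@B8, e@B7, f@B1, f@B6} | OUT={a@B7, a@B8, b@B4, b@B6, c@B9, d@B9, e@B7, f@B9}

Merge at B7: IN[B7] = OUT[B1] ⊔ OUT[B6] = {a@B0, a@B4, a@B8, b@B6, c@B0, c@B6, d@B8, e@B7, f@B1, f@B6}
Applying B7's transfer function to that IN value gives OUT[B7] (row B7 above).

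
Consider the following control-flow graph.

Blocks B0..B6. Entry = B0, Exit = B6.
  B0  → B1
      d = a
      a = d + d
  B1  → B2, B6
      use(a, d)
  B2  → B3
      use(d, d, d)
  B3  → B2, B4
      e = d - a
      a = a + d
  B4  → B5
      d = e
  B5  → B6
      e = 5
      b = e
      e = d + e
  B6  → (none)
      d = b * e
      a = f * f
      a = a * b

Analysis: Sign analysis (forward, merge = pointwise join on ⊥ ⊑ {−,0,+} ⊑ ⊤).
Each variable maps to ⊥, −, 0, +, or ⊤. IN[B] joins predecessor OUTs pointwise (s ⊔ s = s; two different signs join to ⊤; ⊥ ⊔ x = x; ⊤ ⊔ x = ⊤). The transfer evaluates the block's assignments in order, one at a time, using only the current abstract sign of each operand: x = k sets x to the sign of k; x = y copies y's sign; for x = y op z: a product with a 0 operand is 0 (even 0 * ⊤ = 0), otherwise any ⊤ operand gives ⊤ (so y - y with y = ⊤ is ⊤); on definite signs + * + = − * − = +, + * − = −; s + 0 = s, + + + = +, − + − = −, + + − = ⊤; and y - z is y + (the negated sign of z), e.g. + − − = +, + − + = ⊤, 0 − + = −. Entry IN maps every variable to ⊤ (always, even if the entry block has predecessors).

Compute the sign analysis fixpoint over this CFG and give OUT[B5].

Fixpoint table:
  B0:   IN=(all ⊤)   OUT=(all ⊤)
  B1:   IN=(all ⊤)   OUT=(all ⊤)
  B2:   IN=(all ⊤)   OUT=(all ⊤)
  B3:   IN=(all ⊤)   OUT=(all ⊤)
  B4:   IN=(all ⊤)   OUT=(all ⊤)
  B5:   IN=(all ⊤)   OUT={b:+; rest ⊤}
  B6:   IN=(all ⊤)   OUT=(all ⊤)

Merge at B5: IN[B5] = OUT[B4] = {a: ⊤, b: ⊤, c: ⊤, d: ⊤, e: ⊤, f: ⊤}
Applying B5's transfer function to that IN value gives OUT[B5] (row B5 above).

Answer: {a: ⊤, b: +, c: ⊤, d: ⊤, e: ⊤, f: ⊤}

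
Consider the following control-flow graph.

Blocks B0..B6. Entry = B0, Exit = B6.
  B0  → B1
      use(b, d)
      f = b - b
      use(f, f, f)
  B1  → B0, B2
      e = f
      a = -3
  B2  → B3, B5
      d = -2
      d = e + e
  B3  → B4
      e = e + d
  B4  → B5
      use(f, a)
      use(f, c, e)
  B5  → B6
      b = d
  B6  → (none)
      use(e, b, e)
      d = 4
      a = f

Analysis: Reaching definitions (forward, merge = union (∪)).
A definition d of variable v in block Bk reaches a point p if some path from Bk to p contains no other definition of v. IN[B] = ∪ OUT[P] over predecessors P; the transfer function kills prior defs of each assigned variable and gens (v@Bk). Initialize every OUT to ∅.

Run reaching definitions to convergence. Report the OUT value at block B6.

Fixpoint table:
  B0: | IN={a@B1, e@B1, f@B0} | OUT={a@B1, e@B1, f@B0}
  B1: | IN={a@B1, e@B1, f@B0} | OUT={a@B1, e@B1, f@B0}
  B2: | IN={a@B1, e@B1, f@B0} | OUT={a@B1, d@B2, e@B1, f@B0}
  B3: | IN={a@B1, d@B2, e@B1, f@B0} | OUT={a@B1, d@B2, e@B3, f@B0}
  B4: | IN={a@B1, d@B2, e@B3, f@B0} | OUT={a@B1, d@B2, e@B3, f@B0}
  B5: | IN={a@B1, d@B2, e@B1, e@B3, f@B0} | OUT={a@B1, b@B5, d@B2, e@B1, e@B3, f@B0}
  B6: | IN={a@B1, b@B5, d@B2, e@B1, e@B3, f@B0} | OUT={a@B6, b@B5, d@B6, e@B1, e@B3, f@B0}

Merge at B6: IN[B6] = OUT[B5] = {a@B1, b@B5, d@B2, e@B1, e@B3, f@B0}
Applying B6's transfer function to that IN value gives OUT[B6] (row B6 above).

Answer: {a@B6, b@B5, d@B6, e@B1, e@B3, f@B0}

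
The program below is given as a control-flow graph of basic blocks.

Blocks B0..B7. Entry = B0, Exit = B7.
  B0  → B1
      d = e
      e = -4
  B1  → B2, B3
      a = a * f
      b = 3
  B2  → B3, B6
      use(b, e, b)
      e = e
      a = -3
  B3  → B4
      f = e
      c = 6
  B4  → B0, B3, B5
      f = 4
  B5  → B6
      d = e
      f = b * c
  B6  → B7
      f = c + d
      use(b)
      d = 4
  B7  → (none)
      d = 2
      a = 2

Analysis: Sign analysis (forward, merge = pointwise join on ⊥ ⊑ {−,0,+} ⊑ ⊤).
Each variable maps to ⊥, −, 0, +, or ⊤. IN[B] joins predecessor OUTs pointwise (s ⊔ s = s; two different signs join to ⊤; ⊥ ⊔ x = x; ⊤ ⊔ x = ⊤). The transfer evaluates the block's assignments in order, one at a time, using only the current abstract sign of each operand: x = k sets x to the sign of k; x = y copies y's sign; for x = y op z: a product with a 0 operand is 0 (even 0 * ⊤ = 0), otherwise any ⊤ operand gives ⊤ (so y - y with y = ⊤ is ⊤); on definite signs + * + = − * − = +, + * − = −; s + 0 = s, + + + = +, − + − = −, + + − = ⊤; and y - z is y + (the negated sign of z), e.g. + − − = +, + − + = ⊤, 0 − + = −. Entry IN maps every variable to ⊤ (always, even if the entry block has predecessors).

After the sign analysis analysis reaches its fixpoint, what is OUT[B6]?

Answer: {a: ⊤, b: +, c: ⊤, d: +, e: -, f: ⊤}

Trace:
Converged values:
  B0:  IN=(all ⊤)  OUT={e:-; rest ⊤}
  B1:  IN={e:-; rest ⊤}  OUT={b:+, e:-; rest ⊤}
  B2:  IN={b:+, e:-; rest ⊤}  OUT={a:-, b:+, e:-; rest ⊤}
  B3:  IN={b:+, e:-; rest ⊤}  OUT={b:+, c:+, e:-, f:-; rest ⊤}
  B4:  IN={b:+, c:+, e:-, f:-; rest ⊤}  OUT={b:+, c:+, e:-, f:+; rest ⊤}
  B5:  IN={b:+, c:+, e:-, f:+; rest ⊤}  OUT={b:+, c:+, d:-, e:-, f:+; rest ⊤}
  B6:  IN={b:+, e:-; rest ⊤}  OUT={b:+, d:+, e:-; rest ⊤}
  B7:  IN={b:+, d:+, e:-; rest ⊤}  OUT={a:+, b:+, d:+, e:-; rest ⊤}

Merge at B6: IN[B6] = OUT[B2] ⊔ OUT[B5] = {a: ⊤, b: +, c: ⊤, d: ⊤, e: -, f: ⊤}
Applying B6's transfer function to that IN value gives OUT[B6] (row B6 above).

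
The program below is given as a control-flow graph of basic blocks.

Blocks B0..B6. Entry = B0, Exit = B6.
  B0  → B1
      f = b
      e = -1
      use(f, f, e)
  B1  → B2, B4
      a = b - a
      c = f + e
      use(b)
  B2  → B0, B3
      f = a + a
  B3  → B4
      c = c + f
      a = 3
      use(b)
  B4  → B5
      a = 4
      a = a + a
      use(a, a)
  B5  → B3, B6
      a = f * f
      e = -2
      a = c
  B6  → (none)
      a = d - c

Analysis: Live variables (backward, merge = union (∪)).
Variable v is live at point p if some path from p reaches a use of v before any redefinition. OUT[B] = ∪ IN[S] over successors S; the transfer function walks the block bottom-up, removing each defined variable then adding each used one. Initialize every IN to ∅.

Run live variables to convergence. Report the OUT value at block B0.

Answer: {a, b, d, e, f}

Working:
Fixpoint table:
  B0: | IN={a, b, d} | OUT={a, b, d, e, f}
  B1: | IN={a, b, d, e, f} | OUT={a, b, c, d, f}
  B2: | IN={a, b, c, d} | OUT={a, b, c, d, f}
  B3: | IN={b, c, d, f} | OUT={b, c, d, f}
  B4: | IN={b, c, d, f} | OUT={b, c, d, f}
  B5: | IN={b, c, d, f} | OUT={b, c, d, f}
  B6: | IN={c, d} | OUT={}

Merge at B0: OUT[B0] = IN[B1] = {a, b, d, e, f}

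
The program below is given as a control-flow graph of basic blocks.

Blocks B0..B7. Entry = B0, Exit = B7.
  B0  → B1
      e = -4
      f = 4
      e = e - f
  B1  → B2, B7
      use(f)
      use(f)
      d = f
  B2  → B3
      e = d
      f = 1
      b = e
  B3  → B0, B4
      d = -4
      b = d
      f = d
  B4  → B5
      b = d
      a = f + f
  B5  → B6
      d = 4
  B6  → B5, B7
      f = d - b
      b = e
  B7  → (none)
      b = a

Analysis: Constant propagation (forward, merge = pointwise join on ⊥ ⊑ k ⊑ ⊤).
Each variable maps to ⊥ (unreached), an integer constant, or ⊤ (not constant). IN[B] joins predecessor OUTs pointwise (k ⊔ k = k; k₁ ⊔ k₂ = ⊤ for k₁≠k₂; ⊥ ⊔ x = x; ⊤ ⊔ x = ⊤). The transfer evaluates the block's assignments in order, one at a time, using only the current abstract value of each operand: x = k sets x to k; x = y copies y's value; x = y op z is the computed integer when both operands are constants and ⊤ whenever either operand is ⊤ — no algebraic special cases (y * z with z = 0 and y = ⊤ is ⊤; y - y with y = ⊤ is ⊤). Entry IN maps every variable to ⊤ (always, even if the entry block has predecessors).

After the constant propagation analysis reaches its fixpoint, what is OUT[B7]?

Converged values:
  B0:   IN=(all ⊤)   OUT={e:-8, f:4; rest ⊤}
  B1:   IN={e:-8, f:4; rest ⊤}   OUT={d:4, e:-8, f:4; rest ⊤}
  B2:   IN={d:4, e:-8, f:4; rest ⊤}   OUT={b:4, d:4, e:4, f:1; rest ⊤}
  B3:   IN={b:4, d:4, e:4, f:1; rest ⊤}   OUT={b:-4, d:-4, e:4, f:-4; rest ⊤}
  B4:   IN={b:-4, d:-4, e:4, f:-4; rest ⊤}   OUT={a:-8, b:-4, d:-4, e:4, f:-4; rest ⊤}
  B5:   IN={a:-8, e:4; rest ⊤}   OUT={a:-8, d:4, e:4; rest ⊤}
  B6:   IN={a:-8, d:4, e:4; rest ⊤}   OUT={a:-8, b:4, d:4, e:4; rest ⊤}
  B7:   IN={d:4; rest ⊤}   OUT={d:4; rest ⊤}

Merge at B7: IN[B7] = OUT[B1] ⊔ OUT[B6] = {a: ⊤, b: ⊤, c: ⊤, d: 4, e: ⊤, f: ⊤}
Applying B7's transfer function to that IN value gives OUT[B7] (row B7 above).

Answer: {a: ⊤, b: ⊤, c: ⊤, d: 4, e: ⊤, f: ⊤}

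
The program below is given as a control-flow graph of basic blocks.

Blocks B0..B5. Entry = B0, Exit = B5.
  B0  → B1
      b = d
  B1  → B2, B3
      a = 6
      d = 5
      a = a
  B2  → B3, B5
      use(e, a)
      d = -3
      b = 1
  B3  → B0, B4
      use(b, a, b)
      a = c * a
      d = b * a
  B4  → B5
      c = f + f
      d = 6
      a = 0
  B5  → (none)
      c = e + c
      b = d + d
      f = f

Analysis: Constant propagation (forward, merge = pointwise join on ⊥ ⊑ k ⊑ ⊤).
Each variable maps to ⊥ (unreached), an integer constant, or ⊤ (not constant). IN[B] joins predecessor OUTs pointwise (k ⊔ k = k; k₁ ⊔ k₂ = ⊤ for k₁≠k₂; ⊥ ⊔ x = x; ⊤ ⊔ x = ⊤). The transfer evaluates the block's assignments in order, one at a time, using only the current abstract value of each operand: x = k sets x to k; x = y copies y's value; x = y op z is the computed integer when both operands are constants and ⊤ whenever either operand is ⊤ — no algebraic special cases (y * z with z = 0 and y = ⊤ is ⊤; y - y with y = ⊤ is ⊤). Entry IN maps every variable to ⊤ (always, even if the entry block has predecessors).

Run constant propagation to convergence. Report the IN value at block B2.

Answer: {a: 6, b: ⊤, c: ⊤, d: 5, e: ⊤, f: ⊤}

Trace:
Per-block solution:
  B0:   IN=(all ⊤)   OUT=(all ⊤)
  B1:   IN=(all ⊤)   OUT={a:6, d:5; rest ⊤}
  B2:   IN={a:6, d:5; rest ⊤}   OUT={a:6, b:1, d:-3; rest ⊤}
  B3:   IN={a:6; rest ⊤}   OUT=(all ⊤)
  B4:   IN=(all ⊤)   OUT={a:0, d:6; rest ⊤}
  B5:   IN=(all ⊤)   OUT=(all ⊤)

Merge at B2: IN[B2] = OUT[B1] = {a: 6, b: ⊤, c: ⊤, d: 5, e: ⊤, f: ⊤}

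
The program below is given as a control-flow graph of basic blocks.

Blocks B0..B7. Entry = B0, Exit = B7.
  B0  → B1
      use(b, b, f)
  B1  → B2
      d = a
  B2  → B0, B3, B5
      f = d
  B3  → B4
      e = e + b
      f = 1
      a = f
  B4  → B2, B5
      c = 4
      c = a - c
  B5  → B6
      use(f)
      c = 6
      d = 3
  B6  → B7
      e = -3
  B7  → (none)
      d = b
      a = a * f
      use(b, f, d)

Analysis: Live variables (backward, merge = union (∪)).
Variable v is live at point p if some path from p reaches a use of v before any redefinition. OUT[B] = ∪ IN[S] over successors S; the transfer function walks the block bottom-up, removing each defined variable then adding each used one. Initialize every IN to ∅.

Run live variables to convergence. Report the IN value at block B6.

Per-block solution:
  B0:  IN={a, b, e, f}  OUT={a, b, e}
  B1:  IN={a, b, e}  OUT={a, b, d, e}
  B2:  IN={a, b, d, e}  OUT={a, b, d, e, f}
  B3:  IN={b, d, e}  OUT={a, b, d, e, f}
  B4:  IN={a, b, d, e, f}  OUT={a, b, d, e, f}
  B5:  IN={a, b, f}  OUT={a, b, f}
  B6:  IN={a, b, f}  OUT={a, b, f}
  B7:  IN={a, b, f}  OUT={}

Merge at B6: OUT[B6] = IN[B7] = {a, b, f}
Applying B6's transfer function to that OUT value gives IN[B6] (row B6 above).

Answer: {a, b, f}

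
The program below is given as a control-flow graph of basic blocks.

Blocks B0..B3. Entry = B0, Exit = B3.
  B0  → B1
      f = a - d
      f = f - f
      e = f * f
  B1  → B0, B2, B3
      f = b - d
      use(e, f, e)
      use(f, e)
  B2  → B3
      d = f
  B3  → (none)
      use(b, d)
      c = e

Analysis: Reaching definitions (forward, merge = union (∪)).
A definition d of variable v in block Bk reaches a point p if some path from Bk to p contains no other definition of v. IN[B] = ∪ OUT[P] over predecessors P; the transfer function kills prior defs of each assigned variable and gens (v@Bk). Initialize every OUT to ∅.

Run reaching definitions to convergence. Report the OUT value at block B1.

Answer: {e@B0, f@B1}

Working:
Converged values:
  B0:  IN={e@B0, f@B1}  OUT={e@B0, f@B0}
  B1:  IN={e@B0, f@B0}  OUT={e@B0, f@B1}
  B2:  IN={e@B0, f@B1}  OUT={d@B2, e@B0, f@B1}
  B3:  IN={d@B2, e@B0, f@B1}  OUT={c@B3, d@B2, e@B0, f@B1}

Merge at B1: IN[B1] = OUT[B0] = {e@B0, f@B0}
Applying B1's transfer function to that IN value gives OUT[B1] (row B1 above).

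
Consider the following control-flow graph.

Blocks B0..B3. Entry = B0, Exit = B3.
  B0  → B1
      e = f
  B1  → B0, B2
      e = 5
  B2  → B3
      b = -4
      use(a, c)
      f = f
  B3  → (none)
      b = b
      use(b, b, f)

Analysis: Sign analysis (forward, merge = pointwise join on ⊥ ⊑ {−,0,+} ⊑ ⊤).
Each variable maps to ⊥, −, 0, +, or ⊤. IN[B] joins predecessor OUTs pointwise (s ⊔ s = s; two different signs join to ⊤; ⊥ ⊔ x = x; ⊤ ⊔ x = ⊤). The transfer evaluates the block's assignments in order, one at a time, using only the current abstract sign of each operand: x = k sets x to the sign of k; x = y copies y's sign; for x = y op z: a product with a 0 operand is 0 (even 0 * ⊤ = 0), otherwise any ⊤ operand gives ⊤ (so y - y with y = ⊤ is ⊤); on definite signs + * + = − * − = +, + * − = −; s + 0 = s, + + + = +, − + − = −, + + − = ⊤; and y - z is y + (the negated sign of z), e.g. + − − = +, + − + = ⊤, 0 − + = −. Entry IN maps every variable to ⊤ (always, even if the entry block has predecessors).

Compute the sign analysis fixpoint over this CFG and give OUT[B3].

Converged values:
  B0: | IN=(all ⊤) | OUT=(all ⊤)
  B1: | IN=(all ⊤) | OUT={e:+; rest ⊤}
  B2: | IN={e:+; rest ⊤} | OUT={b:-, e:+; rest ⊤}
  B3: | IN={b:-, e:+; rest ⊤} | OUT={b:-, e:+; rest ⊤}

Merge at B3: IN[B3] = OUT[B2] = {a: ⊤, b: -, c: ⊤, d: ⊤, e: +, f: ⊤}
Applying B3's transfer function to that IN value gives OUT[B3] (row B3 above).

Answer: {a: ⊤, b: -, c: ⊤, d: ⊤, e: +, f: ⊤}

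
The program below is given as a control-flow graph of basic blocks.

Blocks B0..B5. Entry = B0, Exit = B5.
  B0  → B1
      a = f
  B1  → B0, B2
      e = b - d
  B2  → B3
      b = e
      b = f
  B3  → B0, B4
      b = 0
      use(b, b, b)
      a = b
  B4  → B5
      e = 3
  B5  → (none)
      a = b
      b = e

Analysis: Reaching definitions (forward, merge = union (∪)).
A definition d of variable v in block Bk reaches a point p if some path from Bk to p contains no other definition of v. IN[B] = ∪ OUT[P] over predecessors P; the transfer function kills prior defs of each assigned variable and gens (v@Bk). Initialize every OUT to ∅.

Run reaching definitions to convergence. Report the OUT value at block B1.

Answer: {a@B0, b@B3, e@B1}

Derivation:
Per-block solution:
  B0:  IN={a@B0, a@B3, b@B3, e@B1}  OUT={a@B0, b@B3, e@B1}
  B1:  IN={a@B0, b@B3, e@B1}  OUT={a@B0, b@B3, e@B1}
  B2:  IN={a@B0, b@B3, e@B1}  OUT={a@B0, b@B2, e@B1}
  B3:  IN={a@B0, b@B2, e@B1}  OUT={a@B3, b@B3, e@B1}
  B4:  IN={a@B3, b@B3, e@B1}  OUT={a@B3, b@B3, e@B4}
  B5:  IN={a@B3, b@B3, e@B4}  OUT={a@B5, b@B5, e@B4}

Merge at B1: IN[B1] = OUT[B0] = {a@B0, b@B3, e@B1}
Applying B1's transfer function to that IN value gives OUT[B1] (row B1 above).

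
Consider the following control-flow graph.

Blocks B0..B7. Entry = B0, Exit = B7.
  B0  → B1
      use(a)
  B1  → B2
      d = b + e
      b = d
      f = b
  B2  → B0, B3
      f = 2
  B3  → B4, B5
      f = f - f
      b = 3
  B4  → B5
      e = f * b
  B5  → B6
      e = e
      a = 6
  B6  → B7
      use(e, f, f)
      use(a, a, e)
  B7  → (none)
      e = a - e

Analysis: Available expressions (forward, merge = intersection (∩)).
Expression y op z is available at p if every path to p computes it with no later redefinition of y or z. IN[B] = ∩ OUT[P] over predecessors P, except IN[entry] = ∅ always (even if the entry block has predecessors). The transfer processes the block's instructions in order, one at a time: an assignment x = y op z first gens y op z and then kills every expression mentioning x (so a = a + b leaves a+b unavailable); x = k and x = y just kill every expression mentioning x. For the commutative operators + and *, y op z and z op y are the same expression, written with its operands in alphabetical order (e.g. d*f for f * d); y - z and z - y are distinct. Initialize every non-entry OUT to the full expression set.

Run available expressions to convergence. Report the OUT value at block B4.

Answer: {b*f}

Derivation:
Fixpoint table:
  B0:   IN={}   OUT={}
  B1:   IN={}   OUT={}
  B2:   IN={}   OUT={}
  B3:   IN={}   OUT={}
  B4:   IN={}   OUT={b*f}
  B5:   IN={}   OUT={}
  B6:   IN={}   OUT={}
  B7:   IN={}   OUT={}

Merge at B4: IN[B4] = OUT[B3] = {}
Applying B4's transfer function to that IN value gives OUT[B4] (row B4 above).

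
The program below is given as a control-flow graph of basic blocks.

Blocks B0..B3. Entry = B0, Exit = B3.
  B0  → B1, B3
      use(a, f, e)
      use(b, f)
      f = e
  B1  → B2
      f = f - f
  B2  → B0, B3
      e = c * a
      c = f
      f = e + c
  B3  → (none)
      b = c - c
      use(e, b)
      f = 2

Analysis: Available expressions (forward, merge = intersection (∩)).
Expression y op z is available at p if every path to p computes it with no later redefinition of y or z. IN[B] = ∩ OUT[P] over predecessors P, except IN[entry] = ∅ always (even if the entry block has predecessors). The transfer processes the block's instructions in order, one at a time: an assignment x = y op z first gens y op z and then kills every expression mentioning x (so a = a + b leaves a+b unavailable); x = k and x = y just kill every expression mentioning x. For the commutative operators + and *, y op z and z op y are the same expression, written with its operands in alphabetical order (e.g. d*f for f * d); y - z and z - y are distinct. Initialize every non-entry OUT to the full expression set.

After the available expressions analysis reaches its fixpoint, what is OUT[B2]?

Converged values:
  B0: | IN={} | OUT={}
  B1: | IN={} | OUT={}
  B2: | IN={} | OUT={c+e}
  B3: | IN={} | OUT={c-c}

Merge at B2: IN[B2] = OUT[B1] = {}
Applying B2's transfer function to that IN value gives OUT[B2] (row B2 above).

Answer: {c+e}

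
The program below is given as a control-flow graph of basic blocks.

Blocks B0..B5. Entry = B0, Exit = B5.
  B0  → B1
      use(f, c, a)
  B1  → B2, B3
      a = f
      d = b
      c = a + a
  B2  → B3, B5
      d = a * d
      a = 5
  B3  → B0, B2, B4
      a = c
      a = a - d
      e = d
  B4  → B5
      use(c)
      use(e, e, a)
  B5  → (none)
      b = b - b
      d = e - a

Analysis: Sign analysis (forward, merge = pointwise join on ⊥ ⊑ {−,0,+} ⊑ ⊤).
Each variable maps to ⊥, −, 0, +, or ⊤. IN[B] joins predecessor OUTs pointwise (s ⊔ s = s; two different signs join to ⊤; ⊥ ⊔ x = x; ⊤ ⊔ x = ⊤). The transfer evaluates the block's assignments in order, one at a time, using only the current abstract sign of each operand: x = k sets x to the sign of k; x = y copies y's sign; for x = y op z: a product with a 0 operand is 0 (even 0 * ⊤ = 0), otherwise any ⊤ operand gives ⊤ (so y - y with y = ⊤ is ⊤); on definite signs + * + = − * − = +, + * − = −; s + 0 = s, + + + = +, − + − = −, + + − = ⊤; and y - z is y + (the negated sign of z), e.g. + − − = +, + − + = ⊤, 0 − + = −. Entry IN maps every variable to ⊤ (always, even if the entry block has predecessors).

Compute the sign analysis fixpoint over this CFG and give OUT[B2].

Answer: {a: +, b: ⊤, c: ⊤, d: ⊤, e: ⊤, f: ⊤}

Trace:
Converged values:
  B0:  IN=(all ⊤)  OUT=(all ⊤)
  B1:  IN=(all ⊤)  OUT=(all ⊤)
  B2:  IN=(all ⊤)  OUT={a:+; rest ⊤}
  B3:  IN=(all ⊤)  OUT=(all ⊤)
  B4:  IN=(all ⊤)  OUT=(all ⊤)
  B5:  IN=(all ⊤)  OUT=(all ⊤)

Merge at B2: IN[B2] = OUT[B1] ⊔ OUT[B3] = {a: ⊤, b: ⊤, c: ⊤, d: ⊤, e: ⊤, f: ⊤}
Applying B2's transfer function to that IN value gives OUT[B2] (row B2 above).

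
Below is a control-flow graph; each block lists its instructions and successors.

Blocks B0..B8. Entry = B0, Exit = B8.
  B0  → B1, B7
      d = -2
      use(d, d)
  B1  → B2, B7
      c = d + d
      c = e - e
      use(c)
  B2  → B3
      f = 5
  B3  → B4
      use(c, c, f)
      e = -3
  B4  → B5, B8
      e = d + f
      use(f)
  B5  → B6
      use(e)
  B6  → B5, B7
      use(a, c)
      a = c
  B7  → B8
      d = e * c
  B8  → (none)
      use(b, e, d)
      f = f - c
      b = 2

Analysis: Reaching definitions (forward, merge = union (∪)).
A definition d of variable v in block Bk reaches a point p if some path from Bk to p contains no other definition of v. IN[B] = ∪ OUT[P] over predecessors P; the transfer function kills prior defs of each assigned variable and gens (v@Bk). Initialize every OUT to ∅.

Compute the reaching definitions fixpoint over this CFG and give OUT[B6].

Answer: {a@B6, c@B1, d@B0, e@B4, f@B2}

Working:
Converged values:
  B0:   IN={}   OUT={d@B0}
  B1:   IN={d@B0}   OUT={c@B1, d@B0}
  B2:   IN={c@B1, d@B0}   OUT={c@B1, d@B0, f@B2}
  B3:   IN={c@B1, d@B0, f@B2}   OUT={c@B1, d@B0, e@B3, f@B2}
  B4:   IN={c@B1, d@B0, e@B3, f@B2}   OUT={c@B1, d@B0, e@B4, f@B2}
  B5:   IN={a@B6, c@B1, d@B0, e@B4, f@B2}   OUT={a@B6, c@B1, d@B0, e@B4, f@B2}
  B6:   IN={a@B6, c@B1, d@B0, e@B4, f@B2}   OUT={a@B6, c@B1, d@B0, e@B4, f@B2}
  B7:   IN={a@B6, c@B1, d@B0, e@B4, f@B2}   OUT={a@B6, c@B1, d@B7, e@B4, f@B2}
  B8:   IN={a@B6, c@B1, d@B0, d@B7, e@B4, f@B2}   OUT={a@B6, b@B8, c@B1, d@B0, d@B7, e@B4, f@B8}

Merge at B6: IN[B6] = OUT[B5] = {a@B6, c@B1, d@B0, e@B4, f@B2}
Applying B6's transfer function to that IN value gives OUT[B6] (row B6 above).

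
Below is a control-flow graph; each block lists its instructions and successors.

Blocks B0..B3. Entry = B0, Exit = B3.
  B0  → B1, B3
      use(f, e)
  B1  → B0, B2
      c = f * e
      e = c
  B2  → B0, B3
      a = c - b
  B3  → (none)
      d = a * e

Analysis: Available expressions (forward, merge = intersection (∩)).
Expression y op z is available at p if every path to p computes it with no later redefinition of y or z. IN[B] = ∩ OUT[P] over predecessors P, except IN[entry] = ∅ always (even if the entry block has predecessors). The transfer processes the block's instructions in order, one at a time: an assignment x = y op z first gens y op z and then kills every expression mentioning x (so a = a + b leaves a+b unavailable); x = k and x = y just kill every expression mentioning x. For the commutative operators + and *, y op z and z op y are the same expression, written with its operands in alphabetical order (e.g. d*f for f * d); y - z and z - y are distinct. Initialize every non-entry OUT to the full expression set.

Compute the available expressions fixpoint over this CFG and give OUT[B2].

Per-block solution:
  B0:  IN={}  OUT={}
  B1:  IN={}  OUT={}
  B2:  IN={}  OUT={c-b}
  B3:  IN={}  OUT={a*e}

Merge at B2: IN[B2] = OUT[B1] = {}
Applying B2's transfer function to that IN value gives OUT[B2] (row B2 above).

Answer: {c-b}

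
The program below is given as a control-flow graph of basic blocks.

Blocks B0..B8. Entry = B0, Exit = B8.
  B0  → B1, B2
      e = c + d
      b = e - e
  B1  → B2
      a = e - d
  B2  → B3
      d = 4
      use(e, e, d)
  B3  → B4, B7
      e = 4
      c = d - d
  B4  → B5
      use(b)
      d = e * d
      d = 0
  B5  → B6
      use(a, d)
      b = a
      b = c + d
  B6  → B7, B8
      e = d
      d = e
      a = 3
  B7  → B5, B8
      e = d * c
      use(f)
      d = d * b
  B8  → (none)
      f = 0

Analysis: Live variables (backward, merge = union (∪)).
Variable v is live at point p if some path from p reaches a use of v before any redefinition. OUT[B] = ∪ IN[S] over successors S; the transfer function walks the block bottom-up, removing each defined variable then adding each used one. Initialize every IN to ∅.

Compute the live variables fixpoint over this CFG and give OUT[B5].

Answer: {b, c, d, f}

Trace:
Per-block solution:
  B0:  IN={a, c, d, f}  OUT={a, b, d, e, f}
  B1:  IN={b, d, e, f}  OUT={a, b, e, f}
  B2:  IN={a, b, e, f}  OUT={a, b, d, f}
  B3:  IN={a, b, d, f}  OUT={a, b, c, d, e, f}
  B4:  IN={a, b, c, d, e, f}  OUT={a, c, d, f}
  B5:  IN={a, c, d, f}  OUT={b, c, d, f}
  B6:  IN={b, c, d, f}  OUT={a, b, c, d, f}
  B7:  IN={a, b, c, d, f}  OUT={a, c, d, f}
  B8:  IN={}  OUT={}

Merge at B5: OUT[B5] = IN[B6] = {b, c, d, f}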